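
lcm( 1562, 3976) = 43736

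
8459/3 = 8459/3=2819.67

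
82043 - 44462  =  37581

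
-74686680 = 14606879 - 89293559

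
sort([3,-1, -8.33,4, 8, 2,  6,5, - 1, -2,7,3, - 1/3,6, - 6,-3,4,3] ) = [ -8.33,-6, -3,  -  2,  -  1,  -  1, - 1/3, 2,3,3, 3, 4,  4,  5,6, 6 , 7,8] 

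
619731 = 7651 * 81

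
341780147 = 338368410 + 3411737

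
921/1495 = 921/1495  =  0.62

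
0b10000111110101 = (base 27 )boq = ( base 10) 8693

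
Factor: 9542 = 2^1*13^1*367^1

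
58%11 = 3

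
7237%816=709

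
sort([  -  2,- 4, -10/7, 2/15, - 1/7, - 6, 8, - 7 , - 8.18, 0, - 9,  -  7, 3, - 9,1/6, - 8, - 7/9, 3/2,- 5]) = [ - 9, - 9 ,- 8.18, - 8, - 7, - 7,- 6, - 5, - 4, - 2, - 10/7, - 7/9, - 1/7, 0, 2/15,  1/6, 3/2,  3,8]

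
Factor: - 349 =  - 349^1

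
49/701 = 49/701 = 0.07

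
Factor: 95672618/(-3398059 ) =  - 2^1* 7^( - 1 )*181^1*264289^1*485437^( - 1)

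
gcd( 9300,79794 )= 186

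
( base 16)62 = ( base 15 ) 68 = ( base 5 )343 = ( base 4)1202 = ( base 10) 98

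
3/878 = 3/878= 0.00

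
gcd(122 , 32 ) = 2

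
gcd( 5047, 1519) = 49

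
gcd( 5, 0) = 5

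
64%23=18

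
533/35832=533/35832 = 0.01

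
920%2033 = 920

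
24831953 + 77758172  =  102590125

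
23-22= 1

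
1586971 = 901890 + 685081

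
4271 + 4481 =8752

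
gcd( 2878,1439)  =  1439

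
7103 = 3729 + 3374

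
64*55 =3520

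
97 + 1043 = 1140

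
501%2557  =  501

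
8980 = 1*8980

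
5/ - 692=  - 1+687/692 =-0.01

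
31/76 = 31/76 =0.41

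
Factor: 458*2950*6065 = 8194421500  =  2^2 * 5^3*59^1*229^1*1213^1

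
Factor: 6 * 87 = 522 = 2^1 * 3^2*29^1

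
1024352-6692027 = - 5667675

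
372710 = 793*470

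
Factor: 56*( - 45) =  - 2^3 * 3^2*5^1  *7^1 = - 2520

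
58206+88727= 146933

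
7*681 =4767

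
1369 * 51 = 69819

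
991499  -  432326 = 559173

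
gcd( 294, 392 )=98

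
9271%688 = 327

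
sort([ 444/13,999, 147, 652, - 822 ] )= [-822, 444/13, 147,652, 999]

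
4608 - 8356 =-3748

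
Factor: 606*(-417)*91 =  - 2^1*3^2*7^1*  13^1* 101^1*139^1 = - 22995882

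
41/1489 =41/1489 = 0.03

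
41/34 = 41/34= 1.21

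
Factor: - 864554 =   -  2^1*432277^1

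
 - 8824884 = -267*33052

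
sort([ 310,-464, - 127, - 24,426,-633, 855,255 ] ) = [ - 633 , - 464,  -  127, - 24, 255, 310,  426, 855 ]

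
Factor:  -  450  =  -2^1*3^2*5^2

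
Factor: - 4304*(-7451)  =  2^4*269^1*7451^1  =  32069104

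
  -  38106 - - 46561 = 8455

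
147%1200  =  147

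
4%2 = 0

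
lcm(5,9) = 45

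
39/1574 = 39/1574 = 0.02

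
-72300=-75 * 964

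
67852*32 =2171264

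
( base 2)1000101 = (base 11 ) 63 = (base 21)36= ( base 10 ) 69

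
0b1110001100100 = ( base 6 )53352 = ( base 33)6M8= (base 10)7268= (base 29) 8ii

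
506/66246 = 253/33123 = 0.01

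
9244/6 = 4622/3 = 1540.67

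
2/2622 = 1/1311 = 0.00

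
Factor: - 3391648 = - 2^5*13^1 * 31^1*263^1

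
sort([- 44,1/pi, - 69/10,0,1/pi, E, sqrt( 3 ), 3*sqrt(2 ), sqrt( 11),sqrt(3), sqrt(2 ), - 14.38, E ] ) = [ - 44, - 14.38, - 69/10,0,1/pi , 1/pi,sqrt(2),sqrt( 3 ), sqrt(3), E, E, sqrt(11 ), 3*sqrt(2) ] 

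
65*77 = 5005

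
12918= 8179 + 4739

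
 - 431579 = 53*( - 8143) 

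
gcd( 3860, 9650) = 1930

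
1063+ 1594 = 2657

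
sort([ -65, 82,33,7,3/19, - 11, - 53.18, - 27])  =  [ - 65, - 53.18, - 27, - 11,3/19, 7,33,82 ]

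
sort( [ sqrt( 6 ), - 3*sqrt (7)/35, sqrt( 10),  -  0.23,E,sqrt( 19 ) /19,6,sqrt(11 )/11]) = [  -  0.23, - 3*sqrt (7) /35,sqrt( 19 ) /19,sqrt( 11)/11,sqrt( 6 ), E, sqrt( 10),6]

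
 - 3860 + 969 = - 2891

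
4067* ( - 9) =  - 36603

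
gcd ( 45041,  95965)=1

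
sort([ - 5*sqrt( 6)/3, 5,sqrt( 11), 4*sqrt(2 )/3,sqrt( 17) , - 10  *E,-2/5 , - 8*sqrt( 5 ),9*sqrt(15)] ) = [ - 10*  E, - 8*sqrt(5),  -  5*sqrt( 6)/3, - 2/5,4*sqrt(2) /3,sqrt( 11),sqrt( 17 ), 5,9 * sqrt( 15)] 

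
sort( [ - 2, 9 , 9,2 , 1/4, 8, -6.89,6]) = [ - 6.89, - 2, 1/4, 2 , 6, 8,9, 9] 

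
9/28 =9/28 = 0.32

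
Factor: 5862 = 2^1*3^1* 977^1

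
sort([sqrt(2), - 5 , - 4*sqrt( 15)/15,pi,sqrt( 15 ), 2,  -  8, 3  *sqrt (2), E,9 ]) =[ - 8, - 5 , - 4*sqrt(15) /15 , sqrt( 2 ), 2,E,  pi,sqrt( 15 ),  3*sqrt( 2),9] 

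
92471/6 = 15411 + 5/6 = 15411.83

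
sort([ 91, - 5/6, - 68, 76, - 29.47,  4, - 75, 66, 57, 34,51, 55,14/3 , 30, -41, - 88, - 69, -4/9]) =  [ - 88,- 75, - 69,-68,  -  41, - 29.47, - 5/6, - 4/9 , 4,14/3, 30 , 34, 51,55, 57,66,76, 91]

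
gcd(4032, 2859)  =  3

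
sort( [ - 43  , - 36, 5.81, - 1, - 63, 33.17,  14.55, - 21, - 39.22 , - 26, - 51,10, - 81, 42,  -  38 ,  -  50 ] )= [ - 81,-63, - 51, - 50, - 43, - 39.22,- 38,-36, - 26, - 21, - 1, 5.81, 10, 14.55, 33.17, 42 ]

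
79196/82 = 39598/41= 965.80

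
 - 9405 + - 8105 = -17510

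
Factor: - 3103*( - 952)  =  2954056 =2^3*7^1* 17^1*29^1*107^1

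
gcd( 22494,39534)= 6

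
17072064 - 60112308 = -43040244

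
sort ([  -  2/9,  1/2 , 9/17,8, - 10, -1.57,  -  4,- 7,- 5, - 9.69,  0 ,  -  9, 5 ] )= [-10, -9.69, - 9, - 7,  -  5,  -  4 , - 1.57,  -  2/9,0, 1/2 , 9/17, 5,8]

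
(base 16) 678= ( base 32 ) 1JO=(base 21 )3fi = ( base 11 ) 1276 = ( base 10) 1656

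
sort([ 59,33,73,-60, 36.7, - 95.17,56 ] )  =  [ - 95.17,-60,33, 36.7, 56,59,73 ]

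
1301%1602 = 1301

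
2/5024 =1/2512 =0.00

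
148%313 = 148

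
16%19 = 16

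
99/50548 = 99/50548 = 0.00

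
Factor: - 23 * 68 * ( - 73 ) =2^2*17^1*23^1 * 73^1  =  114172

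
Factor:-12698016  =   - 2^5 * 3^1*349^1*379^1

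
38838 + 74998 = 113836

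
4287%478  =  463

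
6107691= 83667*73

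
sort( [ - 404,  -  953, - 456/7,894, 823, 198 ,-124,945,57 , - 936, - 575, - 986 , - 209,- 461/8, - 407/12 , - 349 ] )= [ - 986, - 953, - 936, - 575,-404, - 349 , - 209, - 124, - 456/7 , - 461/8, - 407/12,  57,198, 823 , 894,945] 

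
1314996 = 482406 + 832590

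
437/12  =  437/12  =  36.42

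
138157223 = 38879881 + 99277342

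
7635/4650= 1  +  199/310 = 1.64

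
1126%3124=1126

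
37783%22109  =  15674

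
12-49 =-37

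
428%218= 210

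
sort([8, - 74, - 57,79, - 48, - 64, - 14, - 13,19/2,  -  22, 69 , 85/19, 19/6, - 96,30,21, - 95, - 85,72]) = [ - 96,-95, - 85, - 74, - 64, - 57,- 48, - 22,-14, - 13,  19/6,85/19, 8,19/2,21 , 30, 69,72,79] 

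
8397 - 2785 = 5612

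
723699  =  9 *80411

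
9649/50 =192  +  49/50 = 192.98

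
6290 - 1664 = 4626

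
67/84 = 67/84 = 0.80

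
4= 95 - 91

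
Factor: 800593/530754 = 2^ (- 1)*3^(-1)*7^(-1 )*12637^( - 1 )*800593^1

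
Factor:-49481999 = - 7^1*7068857^1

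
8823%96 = 87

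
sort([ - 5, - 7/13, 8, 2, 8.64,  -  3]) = [ - 5, - 3,-7/13, 2, 8,8.64]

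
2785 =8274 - 5489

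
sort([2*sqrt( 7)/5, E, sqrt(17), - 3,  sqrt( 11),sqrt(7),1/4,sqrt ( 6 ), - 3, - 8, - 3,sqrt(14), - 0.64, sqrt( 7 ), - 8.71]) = [-8.71, - 8, - 3, - 3, - 3, - 0.64,1/4 , 2*sqrt( 7)/5, sqrt( 6),sqrt(7) , sqrt( 7 ),E,sqrt(11 ), sqrt( 14), sqrt ( 17)]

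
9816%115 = 41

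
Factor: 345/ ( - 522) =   -  2^( - 1)*3^( - 1 ) * 5^1*23^1*29^( - 1) = -115/174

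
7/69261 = 7/69261 = 0.00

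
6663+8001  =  14664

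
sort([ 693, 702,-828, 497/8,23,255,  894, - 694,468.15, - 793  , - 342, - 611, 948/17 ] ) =[ - 828, -793, - 694,- 611, - 342, 23, 948/17, 497/8,  255,  468.15,693,702, 894]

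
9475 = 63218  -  53743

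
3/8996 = 3/8996 = 0.00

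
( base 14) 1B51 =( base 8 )11553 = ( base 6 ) 35003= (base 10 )4971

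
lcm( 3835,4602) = 23010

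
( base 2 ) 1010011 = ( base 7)146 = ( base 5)313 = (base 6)215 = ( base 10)83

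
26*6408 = 166608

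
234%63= 45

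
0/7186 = 0= 0.00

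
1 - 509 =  - 508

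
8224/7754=1+235/3877=   1.06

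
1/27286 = 1/27286=0.00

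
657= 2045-1388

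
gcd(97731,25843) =1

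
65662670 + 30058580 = 95721250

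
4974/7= 4974/7  =  710.57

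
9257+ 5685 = 14942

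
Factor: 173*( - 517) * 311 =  - 27816151 =- 11^1 *47^1 * 173^1*311^1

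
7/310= 7/310 = 0.02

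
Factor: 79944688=2^4*  23^1*217241^1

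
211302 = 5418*39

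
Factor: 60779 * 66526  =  4043383754=2^1*29^1*31^1 * 37^1*60779^1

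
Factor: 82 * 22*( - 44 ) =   -  2^4*11^2*41^1 = - 79376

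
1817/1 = 1817 = 1817.00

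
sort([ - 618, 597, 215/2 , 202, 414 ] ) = [  -  618,215/2,202, 414, 597 ] 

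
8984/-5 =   -  8984/5 = - 1796.80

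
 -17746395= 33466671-51213066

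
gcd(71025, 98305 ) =5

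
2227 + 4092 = 6319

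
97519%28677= 11488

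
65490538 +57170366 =122660904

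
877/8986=877/8986=0.10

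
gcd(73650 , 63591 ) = 3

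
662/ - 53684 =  - 331/26842 = -0.01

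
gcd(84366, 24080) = 86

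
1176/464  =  147/58 = 2.53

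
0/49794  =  0 = 0.00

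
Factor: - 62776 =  - 2^3*7^1*19^1*59^1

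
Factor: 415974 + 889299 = 1305273 =3^1*23^1*18917^1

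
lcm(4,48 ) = 48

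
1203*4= 4812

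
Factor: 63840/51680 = 21/17 = 3^1 * 7^1*17^(-1 ) 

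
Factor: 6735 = 3^1*5^1* 449^1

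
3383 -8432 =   -  5049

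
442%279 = 163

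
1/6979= 1/6979 = 0.00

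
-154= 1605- 1759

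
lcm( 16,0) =0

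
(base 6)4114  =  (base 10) 910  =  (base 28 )14E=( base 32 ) SE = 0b1110001110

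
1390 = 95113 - 93723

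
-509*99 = -50391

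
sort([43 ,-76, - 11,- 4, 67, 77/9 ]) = [ - 76, - 11 , - 4, 77/9,43,67] 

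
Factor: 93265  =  5^1 * 23^1*811^1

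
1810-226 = 1584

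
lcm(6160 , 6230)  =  548240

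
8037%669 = 9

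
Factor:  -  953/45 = - 3^( - 2)*5^( - 1)*953^1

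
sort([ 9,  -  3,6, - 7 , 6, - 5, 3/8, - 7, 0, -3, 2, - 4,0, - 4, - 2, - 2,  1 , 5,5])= [ - 7, - 7, - 5 , - 4 , - 4, - 3,- 3, - 2, - 2, 0, 0,3/8,  1,  2,  5,5, 6, 6, 9 ] 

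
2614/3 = 871 + 1/3 = 871.33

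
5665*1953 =11063745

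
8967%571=402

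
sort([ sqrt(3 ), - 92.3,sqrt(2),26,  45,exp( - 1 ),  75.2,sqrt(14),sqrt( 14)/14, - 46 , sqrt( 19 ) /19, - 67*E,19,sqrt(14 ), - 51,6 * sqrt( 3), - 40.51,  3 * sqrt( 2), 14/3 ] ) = [ - 67*  E,-92.3, - 51, - 46, - 40.51,sqrt(19 )/19, sqrt (14 )/14, exp( -1 )  ,  sqrt(2 ),sqrt( 3),sqrt (14),sqrt( 14), 3*sqrt (2 ),14/3,6*sqrt(3),  19,26,45,75.2]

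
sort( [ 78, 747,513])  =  [ 78 , 513,747 ] 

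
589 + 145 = 734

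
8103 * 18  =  145854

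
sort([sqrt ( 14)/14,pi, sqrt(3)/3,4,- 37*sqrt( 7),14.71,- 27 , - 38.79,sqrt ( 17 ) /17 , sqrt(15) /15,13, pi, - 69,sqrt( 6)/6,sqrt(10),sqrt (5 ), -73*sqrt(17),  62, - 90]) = [-73*sqrt(17 ), - 37*sqrt(7 ),  -  90, - 69,  -  38.79, - 27,sqrt(17 ) /17, sqrt( 15 ) /15,sqrt(14 ) /14,sqrt( 6) /6,sqrt( 3) /3, sqrt(5),pi, pi,sqrt(10),4, 13,14.71, 62]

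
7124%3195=734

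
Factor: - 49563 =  -3^2*5507^1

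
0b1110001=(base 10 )113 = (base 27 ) 45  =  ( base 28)41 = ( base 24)4h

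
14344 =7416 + 6928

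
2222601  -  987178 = 1235423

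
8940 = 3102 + 5838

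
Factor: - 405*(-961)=3^4*5^1*31^2=389205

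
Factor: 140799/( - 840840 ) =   -  2^(  -  3 )*5^( - 1 )*7^( - 2)*11^( - 1 )*13^( - 1) *46933^1= - 46933/280280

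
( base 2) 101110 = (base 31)1F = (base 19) 28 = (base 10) 46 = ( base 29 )1H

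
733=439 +294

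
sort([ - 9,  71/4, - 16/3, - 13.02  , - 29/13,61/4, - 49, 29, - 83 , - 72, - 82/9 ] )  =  [ - 83, - 72,-49, -13.02, - 82/9,- 9,  -  16/3, - 29/13, 61/4, 71/4, 29 ]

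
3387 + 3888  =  7275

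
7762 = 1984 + 5778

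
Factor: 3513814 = 2^1*29^1*47^1 * 1289^1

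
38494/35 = 1099 + 29/35 = 1099.83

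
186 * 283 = 52638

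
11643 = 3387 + 8256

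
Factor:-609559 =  - 149^1*4091^1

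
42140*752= 31689280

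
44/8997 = 44/8997 = 0.00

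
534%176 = 6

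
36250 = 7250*5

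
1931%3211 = 1931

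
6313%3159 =3154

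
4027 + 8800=12827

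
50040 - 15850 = 34190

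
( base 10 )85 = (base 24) 3d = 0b1010101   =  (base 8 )125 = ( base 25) 3a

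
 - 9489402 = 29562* ( - 321 )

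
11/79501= 11/79501 = 0.00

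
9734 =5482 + 4252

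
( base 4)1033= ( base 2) 1001111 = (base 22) 3D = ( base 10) 79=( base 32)2F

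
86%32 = 22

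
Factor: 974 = 2^1 *487^1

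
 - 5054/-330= 15 +52/165 =15.32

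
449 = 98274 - 97825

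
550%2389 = 550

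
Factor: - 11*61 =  - 671 = - 11^1*61^1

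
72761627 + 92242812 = 165004439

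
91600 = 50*1832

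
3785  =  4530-745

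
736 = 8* 92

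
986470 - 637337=349133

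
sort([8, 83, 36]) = [8,36,  83]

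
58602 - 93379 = - 34777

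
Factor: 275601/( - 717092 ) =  - 2^ ( - 2)*3^1*31^( - 1) * 5783^( - 1 ) * 91867^1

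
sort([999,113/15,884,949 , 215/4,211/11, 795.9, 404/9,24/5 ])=[ 24/5,113/15 , 211/11,404/9,215/4,795.9, 884, 949,999] 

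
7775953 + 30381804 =38157757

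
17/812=17/812 =0.02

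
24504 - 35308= -10804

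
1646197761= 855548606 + 790649155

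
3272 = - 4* ( - 818 )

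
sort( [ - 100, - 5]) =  [ - 100, - 5]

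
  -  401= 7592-7993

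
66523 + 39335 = 105858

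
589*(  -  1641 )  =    -  966549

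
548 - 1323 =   -  775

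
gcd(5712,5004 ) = 12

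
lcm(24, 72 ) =72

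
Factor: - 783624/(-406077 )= 824/427=2^3 * 7^ ( - 1 )*61^( - 1) * 103^1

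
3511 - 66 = 3445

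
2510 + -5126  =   - 2616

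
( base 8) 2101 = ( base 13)65A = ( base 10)1089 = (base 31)144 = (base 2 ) 10001000001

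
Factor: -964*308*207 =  - 61460784 = -2^4*3^2*7^1*11^1* 23^1*241^1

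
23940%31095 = 23940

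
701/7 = 100 +1/7 = 100.14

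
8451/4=8451/4  =  2112.75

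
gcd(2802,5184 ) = 6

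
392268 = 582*674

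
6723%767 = 587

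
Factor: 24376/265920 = 11/120 = 2^ ( - 3 )*3^( - 1)*5^( - 1)*11^1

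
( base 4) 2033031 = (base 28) BJ9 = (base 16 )23CD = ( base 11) 6982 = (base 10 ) 9165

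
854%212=6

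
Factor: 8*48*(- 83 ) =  - 2^7*3^1 * 83^1 = - 31872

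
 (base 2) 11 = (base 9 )3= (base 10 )3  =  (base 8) 3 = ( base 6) 3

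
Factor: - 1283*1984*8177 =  - 2^6*13^1*17^1*31^1*37^1*1283^1=- 20814324544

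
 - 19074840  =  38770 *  ( - 492)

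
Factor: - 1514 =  - 2^1*757^1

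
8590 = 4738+3852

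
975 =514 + 461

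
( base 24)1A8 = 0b1100111000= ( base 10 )824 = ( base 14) 42c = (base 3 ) 1010112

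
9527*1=9527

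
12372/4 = 3093 = 3093.00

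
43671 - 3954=39717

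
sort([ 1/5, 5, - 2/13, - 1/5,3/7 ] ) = [ - 1/5, - 2/13, 1/5,  3/7 , 5]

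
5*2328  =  11640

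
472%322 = 150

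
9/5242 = 9/5242 = 0.00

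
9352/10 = 935 + 1/5 = 935.20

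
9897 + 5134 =15031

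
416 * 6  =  2496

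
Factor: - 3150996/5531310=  - 525166/921885 = - 2^1*3^( - 1)*5^( - 1 )*41^( - 1)*1499^( -1)*262583^1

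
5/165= 1/33 = 0.03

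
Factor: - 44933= -7^3*131^1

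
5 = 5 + 0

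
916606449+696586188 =1613192637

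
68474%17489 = 16007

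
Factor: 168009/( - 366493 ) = - 3^1*379^(-1 )*967^(-1)*56003^1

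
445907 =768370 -322463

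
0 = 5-5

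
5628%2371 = 886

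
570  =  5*114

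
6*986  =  5916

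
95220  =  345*276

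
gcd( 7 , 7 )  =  7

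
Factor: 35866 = 2^1*79^1*227^1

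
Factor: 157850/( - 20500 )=-2^ ( - 1)*5^(-1)*7^1*11^1= - 77/10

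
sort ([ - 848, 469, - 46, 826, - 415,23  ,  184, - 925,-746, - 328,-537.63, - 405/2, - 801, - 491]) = [ - 925, - 848  , - 801, - 746,-537.63,-491, - 415, - 328 ,  -  405/2, - 46, 23,184 , 469, 826]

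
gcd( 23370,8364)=246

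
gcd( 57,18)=3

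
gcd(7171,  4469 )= 1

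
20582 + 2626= 23208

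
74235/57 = 24745/19 = 1302.37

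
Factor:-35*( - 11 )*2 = 2^1*5^1*7^1*11^1= 770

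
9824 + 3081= 12905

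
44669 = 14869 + 29800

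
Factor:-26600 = -2^3*5^2*7^1*  19^1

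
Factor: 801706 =2^1 *400853^1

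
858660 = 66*13010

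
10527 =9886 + 641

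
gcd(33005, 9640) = 5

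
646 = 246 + 400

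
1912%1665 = 247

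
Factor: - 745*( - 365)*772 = 209926100 = 2^2*5^2* 73^1*149^1*193^1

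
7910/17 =465+5/17 = 465.29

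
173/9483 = 173/9483 = 0.02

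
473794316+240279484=714073800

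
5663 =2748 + 2915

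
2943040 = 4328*680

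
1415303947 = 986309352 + 428994595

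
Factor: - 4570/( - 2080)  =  457/208 = 2^( - 4 )* 13^( - 1)*457^1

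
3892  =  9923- 6031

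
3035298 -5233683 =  - 2198385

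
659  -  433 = 226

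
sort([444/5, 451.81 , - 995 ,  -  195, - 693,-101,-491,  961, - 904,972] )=[ - 995, - 904,-693, - 491, - 195 , - 101, 444/5,451.81,961,972]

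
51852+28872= 80724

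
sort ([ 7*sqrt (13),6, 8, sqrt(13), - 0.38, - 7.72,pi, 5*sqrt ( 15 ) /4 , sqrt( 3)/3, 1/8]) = [ - 7.72 , - 0.38,1/8,sqrt(3)/3, pi,sqrt(13),5*sqrt(15)/4,6,8, 7*sqrt( 13) ] 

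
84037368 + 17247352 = 101284720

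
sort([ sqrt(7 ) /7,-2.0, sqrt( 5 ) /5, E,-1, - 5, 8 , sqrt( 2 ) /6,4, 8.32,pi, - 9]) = [  -  9, - 5,  -  2.0 , - 1,sqrt(2 ) /6,sqrt( 7 ) /7, sqrt( 5 ) /5, E, pi, 4,  8, 8.32]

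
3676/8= 919/2=459.50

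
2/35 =2/35= 0.06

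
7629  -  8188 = -559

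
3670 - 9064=-5394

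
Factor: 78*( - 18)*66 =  - 2^3*3^4*11^1 * 13^1 = - 92664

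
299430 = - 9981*( - 30)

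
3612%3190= 422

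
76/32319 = 4/1701 = 0.00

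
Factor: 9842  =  2^1*7^1*19^1 * 37^1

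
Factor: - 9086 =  - 2^1*7^1*11^1 * 59^1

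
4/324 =1/81=0.01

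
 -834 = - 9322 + 8488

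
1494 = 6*249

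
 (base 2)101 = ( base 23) 5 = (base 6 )5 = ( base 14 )5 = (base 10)5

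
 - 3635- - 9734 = 6099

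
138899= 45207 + 93692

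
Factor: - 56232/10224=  - 2^( - 1)  *11^1= - 11/2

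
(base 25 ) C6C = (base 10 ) 7662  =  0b1110111101110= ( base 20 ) j32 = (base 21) H7I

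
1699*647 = 1099253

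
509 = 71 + 438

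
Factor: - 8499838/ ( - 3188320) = 2^( - 4) *5^( -1)*409^1*10391^1*19927^( - 1)  =  4249919/1594160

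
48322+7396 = 55718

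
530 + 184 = 714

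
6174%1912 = 438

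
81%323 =81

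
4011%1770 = 471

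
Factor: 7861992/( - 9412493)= - 2^3 * 3^1*41^( - 1)*101^(-1 )*2273^(  -  1 )*327583^1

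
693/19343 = 693/19343 = 0.04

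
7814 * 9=70326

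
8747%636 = 479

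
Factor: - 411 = - 3^1 * 137^1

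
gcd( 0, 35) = 35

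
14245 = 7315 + 6930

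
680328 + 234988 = 915316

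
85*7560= 642600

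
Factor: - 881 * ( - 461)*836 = 339533876=2^2* 11^1*19^1*461^1*881^1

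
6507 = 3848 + 2659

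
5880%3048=2832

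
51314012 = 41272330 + 10041682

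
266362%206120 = 60242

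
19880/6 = 9940/3= 3313.33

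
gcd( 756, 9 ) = 9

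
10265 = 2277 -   -  7988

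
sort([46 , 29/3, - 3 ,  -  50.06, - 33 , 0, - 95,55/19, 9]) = [-95, -50.06,-33, - 3 , 0 , 55/19,9,  29/3,46]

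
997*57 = 56829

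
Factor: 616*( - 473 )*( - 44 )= 2^5*7^1*11^3*43^1  =  12820192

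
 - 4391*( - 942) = 4136322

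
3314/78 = 42 + 19/39 = 42.49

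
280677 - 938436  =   - 657759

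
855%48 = 39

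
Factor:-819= -3^2*7^1 * 13^1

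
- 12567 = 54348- 66915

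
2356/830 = 2 + 348/415 =2.84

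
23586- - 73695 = 97281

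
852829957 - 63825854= 789004103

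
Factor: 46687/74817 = 3^( - 3)*17^(-1)*163^( - 1)*46687^1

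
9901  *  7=69307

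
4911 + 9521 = 14432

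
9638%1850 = 388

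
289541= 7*41363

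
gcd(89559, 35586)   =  27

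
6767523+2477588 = 9245111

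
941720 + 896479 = 1838199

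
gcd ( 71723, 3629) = 1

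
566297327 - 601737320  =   - 35439993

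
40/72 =5/9= 0.56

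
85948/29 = 2963 + 21/29=2963.72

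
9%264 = 9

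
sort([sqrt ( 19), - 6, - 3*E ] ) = [ - 3*E, - 6,sqrt(19 )]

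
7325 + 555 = 7880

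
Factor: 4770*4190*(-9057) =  - 2^2 * 3^3  *5^2*53^1*419^1*3019^1 = -181015919100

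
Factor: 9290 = 2^1*5^1*929^1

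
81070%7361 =99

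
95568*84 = 8027712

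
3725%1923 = 1802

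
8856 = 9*984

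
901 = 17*53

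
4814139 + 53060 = 4867199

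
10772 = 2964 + 7808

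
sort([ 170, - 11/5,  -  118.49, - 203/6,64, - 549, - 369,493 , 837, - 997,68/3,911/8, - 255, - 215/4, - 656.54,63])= [ - 997, - 656.54, - 549, -369, - 255, - 118.49, - 215/4,  -  203/6, - 11/5, 68/3, 63, 64, 911/8,170,493,837]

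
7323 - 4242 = 3081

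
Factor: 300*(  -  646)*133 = -25775400 =- 2^3*3^1*5^2*7^1*17^1* 19^2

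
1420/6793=1420/6793 = 0.21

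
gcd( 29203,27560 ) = 53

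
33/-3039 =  - 1 + 1002/1013 = - 0.01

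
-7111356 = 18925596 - 26036952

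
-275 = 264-539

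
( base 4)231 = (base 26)1j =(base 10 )45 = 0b101101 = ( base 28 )1H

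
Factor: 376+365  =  741 = 3^1*13^1*19^1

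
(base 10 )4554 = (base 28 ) 5mi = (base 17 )fcf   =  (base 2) 1000111001010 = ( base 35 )3P4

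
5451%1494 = 969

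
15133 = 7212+7921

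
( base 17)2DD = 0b1100101100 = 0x32c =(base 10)812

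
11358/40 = 5679/20 = 283.95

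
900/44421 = 300/14807 = 0.02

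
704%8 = 0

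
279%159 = 120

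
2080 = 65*32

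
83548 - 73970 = 9578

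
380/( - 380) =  - 1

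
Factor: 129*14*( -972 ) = -1755432 = - 2^3*3^6 * 7^1*43^1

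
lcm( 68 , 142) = 4828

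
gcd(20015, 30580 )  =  5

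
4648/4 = 1162 = 1162.00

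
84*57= 4788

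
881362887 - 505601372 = 375761515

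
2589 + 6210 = 8799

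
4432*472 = 2091904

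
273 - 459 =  - 186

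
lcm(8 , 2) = 8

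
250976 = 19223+231753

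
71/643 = 71/643= 0.11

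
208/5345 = 208/5345= 0.04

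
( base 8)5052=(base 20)6a2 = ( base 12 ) 160A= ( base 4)220222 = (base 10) 2602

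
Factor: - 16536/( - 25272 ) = 53/81=3^(-4)*53^1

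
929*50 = 46450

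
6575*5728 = 37661600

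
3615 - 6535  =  -2920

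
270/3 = 90 = 90.00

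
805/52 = 15+25/52 = 15.48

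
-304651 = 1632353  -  1937004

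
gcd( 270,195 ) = 15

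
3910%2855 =1055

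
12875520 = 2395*5376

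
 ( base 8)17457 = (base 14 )2ca3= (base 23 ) f22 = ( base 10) 7983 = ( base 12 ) 4753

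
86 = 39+47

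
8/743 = 8/743 = 0.01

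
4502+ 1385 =5887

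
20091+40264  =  60355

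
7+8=15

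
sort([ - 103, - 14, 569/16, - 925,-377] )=[ - 925, - 377 , - 103, - 14,  569/16]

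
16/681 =16/681 = 0.02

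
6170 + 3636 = 9806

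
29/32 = 29/32 = 0.91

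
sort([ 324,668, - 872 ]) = [-872 , 324,668 ]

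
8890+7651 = 16541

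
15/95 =3/19= 0.16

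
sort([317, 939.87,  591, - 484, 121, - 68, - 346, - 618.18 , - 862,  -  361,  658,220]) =[-862, - 618.18, -484, - 361 , - 346, - 68, 121, 220, 317, 591, 658,939.87]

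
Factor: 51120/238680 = 142/663=2^1*3^( - 1 )*13^(-1 )*17^ (-1)*71^1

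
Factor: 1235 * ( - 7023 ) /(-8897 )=3^1*5^1*7^( - 1)*13^1*19^1*31^( - 1)*41^( -1)*2341^1 = 8673405/8897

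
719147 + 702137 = 1421284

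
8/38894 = 4/19447 = 0.00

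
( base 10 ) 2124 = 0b100001001100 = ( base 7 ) 6123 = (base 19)5gf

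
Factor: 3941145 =3^2*5^1*13^1*6737^1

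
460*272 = 125120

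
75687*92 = 6963204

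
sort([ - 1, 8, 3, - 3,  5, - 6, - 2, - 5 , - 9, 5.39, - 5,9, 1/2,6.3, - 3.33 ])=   [ - 9, - 6, - 5,  -  5,-3.33, - 3, - 2, - 1, 1/2,3, 5,  5.39,  6.3, 8,9] 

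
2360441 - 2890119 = -529678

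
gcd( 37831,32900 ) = 1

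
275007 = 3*91669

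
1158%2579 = 1158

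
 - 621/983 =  - 1 + 362/983 =- 0.63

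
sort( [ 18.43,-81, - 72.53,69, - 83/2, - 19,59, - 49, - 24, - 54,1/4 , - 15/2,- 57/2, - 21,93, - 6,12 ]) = [-81,- 72.53, - 54,-49, - 83/2, - 57/2,  -  24,- 21, - 19,-15/2, - 6,1/4,12, 18.43,59, 69,93 ] 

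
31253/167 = 187 + 24/167 = 187.14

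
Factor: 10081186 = 2^1*5040593^1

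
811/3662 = 811/3662 = 0.22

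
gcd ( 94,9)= 1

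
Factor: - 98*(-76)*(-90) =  - 2^4*3^2*5^1*7^2*19^1 = - 670320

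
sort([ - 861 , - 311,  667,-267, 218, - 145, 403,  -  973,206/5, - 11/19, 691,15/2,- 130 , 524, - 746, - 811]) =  [ - 973 , - 861, - 811, - 746 , - 311, - 267,  -  145, - 130, - 11/19  ,  15/2,  206/5 , 218, 403,  524,667 , 691]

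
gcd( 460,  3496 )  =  92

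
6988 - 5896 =1092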